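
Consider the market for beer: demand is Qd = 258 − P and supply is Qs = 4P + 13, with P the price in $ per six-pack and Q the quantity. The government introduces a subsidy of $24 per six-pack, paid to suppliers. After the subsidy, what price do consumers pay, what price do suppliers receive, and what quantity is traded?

Consumers pay $29.8; suppliers receive $53.8; quantity = 228.2.

Without the subsidy, 258 − P = 4P + 13 gives 5P = 245, so P* = $49 and Q* = 209.
With a per-unit subsidy paid to suppliers, each receives P + 24 per unit sold, so supply becomes Qs = 4(P + 24) + 13.
New equilibrium: consumers pay $29.8, suppliers receive $53.8, Q = 228.2. (Wedge: Pb − Ps = −24.)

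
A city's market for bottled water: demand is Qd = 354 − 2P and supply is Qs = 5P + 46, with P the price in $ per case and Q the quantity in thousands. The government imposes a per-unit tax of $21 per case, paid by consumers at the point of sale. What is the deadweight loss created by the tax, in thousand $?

Before the tax: set 354 − 2P = 5P + 46 → P* = $44, Q* = 266.
With the tax collected from consumers, demand (in seller-price terms) shifts: Qd = 354 − 2(P + 21).
Solving gives Q = 236 with consumers paying $59 and producers receiving $38 (the $21 wedge).
Quantity falls by |ΔQ| = |266 − 236| = 30.
DWL = ½ · t · |ΔQ| = ½ · 21 · 30 = $315.

Deadweight loss = $315 thousand.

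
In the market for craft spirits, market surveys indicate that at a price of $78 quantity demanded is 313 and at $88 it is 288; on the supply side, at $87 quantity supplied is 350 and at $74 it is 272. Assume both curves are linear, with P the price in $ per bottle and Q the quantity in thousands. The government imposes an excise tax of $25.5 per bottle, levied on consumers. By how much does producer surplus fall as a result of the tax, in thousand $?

Demand slope: (288 − 313)/(88 − 78) = -2.5, so Qd = 508 − 2.5P.
Supply slope: (272 − 350)/(74 − 87) = 6, so Qs = 6P − 172.
Before the tax: set 508 − 2.5P = 6P − 172 → P* = $80, Q* = 308.
With the tax collected from consumers, demand (in seller-price terms) shifts: Qd = 508 − 2.5(P + 25.5).
New equilibrium: consumers pay $98, producers receive $72.5, Q = 263. (Wedge: Pb − Ps = 25.5.)
ΔPS is the trapezoid between Q = 263 and Q = 308 of height $7.5: ½ · (308 + 263) · 7.5 = $2141.25.

Producer surplus falls by $2141.25 thousand.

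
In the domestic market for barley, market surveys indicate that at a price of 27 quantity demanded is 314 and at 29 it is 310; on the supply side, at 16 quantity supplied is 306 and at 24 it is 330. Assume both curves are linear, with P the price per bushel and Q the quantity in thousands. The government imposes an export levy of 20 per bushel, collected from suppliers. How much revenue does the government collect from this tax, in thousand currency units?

Tax revenue = 6000 thousand.

Demand slope: (310 − 314)/(29 − 27) = -2, so Qd = 368 − 2P.
Supply slope: (330 − 306)/(24 − 16) = 3, so Qs = 3P + 258.
Without the tax, 368 − 2P = 3P + 258 gives 5P = 110, so P* = 22 and Q* = 324.
With the tax collected from suppliers, supply shifts: Qs = 3(P − 20) + 258.
New equilibrium: consumers pay 34, suppliers receive 14, Q = 300. (Wedge: Pb − Ps = 20.)
Revenue = t · Q = 20 · 300 = 6000.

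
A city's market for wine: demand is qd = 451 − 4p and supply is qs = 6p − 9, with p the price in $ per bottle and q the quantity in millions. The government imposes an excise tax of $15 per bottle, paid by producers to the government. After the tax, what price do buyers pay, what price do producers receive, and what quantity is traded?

Before the tax: set 451 − 4p = 6p − 9 → p* = $46, q* = 267.
With the tax collected from producers, supply shifts: qs = 6(p − 15) − 9.
Solving gives q = 231 with buyers paying $55 and producers receiving $40 (the $15 wedge).

Buyers pay $55; producers receive $40; quantity = 231.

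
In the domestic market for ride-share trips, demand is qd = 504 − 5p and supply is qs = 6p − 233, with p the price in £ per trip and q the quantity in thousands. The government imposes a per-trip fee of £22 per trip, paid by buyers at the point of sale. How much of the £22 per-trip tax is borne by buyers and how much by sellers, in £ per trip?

Without the tax, 504 − 5p = 6p − 233 gives 11p = 737, so p* = £67 and q* = 169.
With the tax collected from buyers, demand (in seller-price terms) shifts: qd = 504 − 5(p + 22).
New equilibrium: buyers pay £79, sellers receive £57, q = 109. (Wedge: pb − ps = 22.)
Burden on buyers: £12; on sellers: £10. (They sum to £22.)
The less price-elastic side of the market bears the larger share of a per-unit tax.

Buyers bear £12 per trip; sellers bear £10 per trip.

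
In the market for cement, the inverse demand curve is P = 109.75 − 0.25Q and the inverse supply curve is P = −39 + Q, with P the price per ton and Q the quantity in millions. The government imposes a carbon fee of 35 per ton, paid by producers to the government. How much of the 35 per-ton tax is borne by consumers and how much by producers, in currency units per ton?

Consumers bear 7 per ton; producers bear 28 per ton.

Inverting to Q(P) form: Qd = 439 − 4P; Qs = P + 39.
Before the tax: set 439 − 4P = P + 39 → P* = 80, Q* = 119.
With the tax collected from producers, supply shifts: Qs = (P − 35) + 39.
Solving gives Q = 91 with consumers paying 87 and producers receiving 52 (the 35 wedge).
Burden on consumers: 7; on producers: 28. (They sum to 35.)
The less price-elastic side of the market bears the larger share of a per-unit tax.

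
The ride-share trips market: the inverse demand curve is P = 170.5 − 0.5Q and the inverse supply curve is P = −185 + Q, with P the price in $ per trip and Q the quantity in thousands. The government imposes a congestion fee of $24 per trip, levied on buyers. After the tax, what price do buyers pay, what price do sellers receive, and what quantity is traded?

Buyers pay $60; sellers receive $36; quantity = 221.

Rewrite in direct form: Qd = 341 − 2P and Qs = P + 185.
Without the tax, 341 − 2P = P + 185 gives 3P = 156, so P* = $52 and Q* = 237.
With the tax collected from buyers, demand (in seller-price terms) shifts: Qd = 341 − 2(P + 24).
Solving gives Q = 221 with buyers paying $60 and sellers receiving $36 (the $24 wedge).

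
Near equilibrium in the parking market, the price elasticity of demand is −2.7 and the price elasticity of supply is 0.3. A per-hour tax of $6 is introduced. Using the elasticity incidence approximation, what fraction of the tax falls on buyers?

Buyers' share ≈ 0.1.

Incidence ratio: buyers' share ≈ εs / (εs + |εd|) = 0.3 / (0.3 + 2.7) = 0.1.
Supply is the less elastic side, so buyers bear the smaller share.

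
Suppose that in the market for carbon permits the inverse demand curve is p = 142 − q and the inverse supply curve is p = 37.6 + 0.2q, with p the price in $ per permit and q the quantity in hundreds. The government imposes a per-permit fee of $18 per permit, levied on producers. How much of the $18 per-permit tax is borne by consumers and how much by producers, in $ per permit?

Consumers bear $15 per permit; producers bear $3 per permit.

Rewrite in direct form: qd = 142 − p and qs = 5p − 188.
Before the tax: set 142 − p = 5p − 188 → p* = $55, q* = 87.
With the tax collected from producers, supply shifts: qs = 5(p − 18) − 188.
Solving gives q = 72 with consumers paying $70 and producers receiving $52 (the $18 wedge).
Burden on consumers: $15; on producers: $3. (They sum to $18.)
The less price-elastic side of the market bears the larger share of a per-unit tax.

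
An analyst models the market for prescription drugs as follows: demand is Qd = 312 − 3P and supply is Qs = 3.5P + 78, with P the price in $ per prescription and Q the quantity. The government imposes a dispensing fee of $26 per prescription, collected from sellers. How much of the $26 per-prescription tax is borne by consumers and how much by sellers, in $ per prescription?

Consumers bear $14 per prescription; sellers bear $12 per prescription.

Before the tax: set 312 − 3P = 3.5P + 78 → P* = $36, Q* = 204.
With the tax collected from sellers, supply shifts: Qs = 3.5(P − 26) + 78.
Solving gives Q = 162 with consumers paying $50 and sellers receiving $24 (the $26 wedge).
Burden on consumers: $14; on sellers: $12. (They sum to $26.)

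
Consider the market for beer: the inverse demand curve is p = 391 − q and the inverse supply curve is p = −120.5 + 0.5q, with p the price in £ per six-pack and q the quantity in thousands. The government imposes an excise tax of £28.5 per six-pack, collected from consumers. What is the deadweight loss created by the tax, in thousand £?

Inverting to q(p) form: qd = 391 − p; qs = 2p + 241.
Without the tax, 391 − p = 2p + 241 gives 3p = 150, so p* = £50 and q* = 341.
With the tax collected from consumers, demand (in seller-price terms) shifts: qd = 391 − (p + 28.5).
Solving gives q = 322 with consumers paying £69 and producers receiving £40.5 (the £28.5 wedge).
Quantity falls by |ΔQ| = |341 − 322| = 19.
DWL = ½ · t · |ΔQ| = ½ · 28.5 · 19 = £270.75.

Deadweight loss = £270.75 thousand.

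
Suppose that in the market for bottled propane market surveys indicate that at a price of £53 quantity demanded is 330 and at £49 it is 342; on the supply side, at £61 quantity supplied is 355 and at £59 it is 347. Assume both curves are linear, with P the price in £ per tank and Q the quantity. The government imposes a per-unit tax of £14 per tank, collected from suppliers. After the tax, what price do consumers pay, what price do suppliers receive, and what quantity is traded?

Demand slope: (342 − 330)/(49 − 53) = -3, so Qd = 489 − 3P.
Supply slope: (347 − 355)/(59 − 61) = 4, so Qs = 4P + 111.
Without the tax, 489 − 3P = 4P + 111 gives 7P = 378, so P* = £54 and Q* = 327.
With the tax collected from suppliers, supply shifts: Qs = 4(P − 14) + 111.
Solving gives Q = 303 with consumers paying £62 and suppliers receiving £48 (the £14 wedge).
The less price-elastic side of the market bears the larger share of a per-unit tax.

Consumers pay £62; suppliers receive £48; quantity = 303.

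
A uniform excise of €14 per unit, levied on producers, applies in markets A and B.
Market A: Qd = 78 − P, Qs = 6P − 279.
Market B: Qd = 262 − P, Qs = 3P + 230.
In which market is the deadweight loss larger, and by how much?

Market A, by €10.5.

Market A: pre-tax P* = €51, Q* = 27; post-tax Q = 15; deadweight loss = €84.
Market B: pre-tax P* = €8, Q* = 254; post-tax Q = 243.5; deadweight loss = €73.5.
Difference: €84 vs €73.5 → market A is larger by €10.5.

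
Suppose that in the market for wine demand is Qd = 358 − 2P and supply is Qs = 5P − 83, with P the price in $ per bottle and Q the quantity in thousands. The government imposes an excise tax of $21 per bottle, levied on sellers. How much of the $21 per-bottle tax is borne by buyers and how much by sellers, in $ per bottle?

Without the tax, 358 − 2P = 5P − 83 gives 7P = 441, so P* = $63 and Q* = 232.
With the tax collected from sellers, supply shifts: Qs = 5(P − 21) − 83.
New equilibrium: buyers pay $78, sellers receive $57, Q = 202. (Wedge: Pb − Ps = 21.)
Burden on buyers: $15; on sellers: $6. (They sum to $21.)
The less price-elastic side of the market bears the larger share of a per-unit tax.

Buyers bear $15 per bottle; sellers bear $6 per bottle.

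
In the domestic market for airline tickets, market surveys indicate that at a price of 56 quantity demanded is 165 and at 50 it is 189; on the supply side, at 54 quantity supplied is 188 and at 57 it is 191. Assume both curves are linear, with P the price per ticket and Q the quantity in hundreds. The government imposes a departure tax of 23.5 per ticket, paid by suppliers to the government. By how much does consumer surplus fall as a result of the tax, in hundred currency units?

Demand slope: (189 − 165)/(50 − 56) = -4, so Qd = 389 − 4P.
Supply slope: (191 − 188)/(57 − 54) = 1, so Qs = P + 134.
Without the tax, 389 − 4P = P + 134 gives 5P = 255, so P* = 51 and Q* = 185.
With the tax collected from suppliers, supply shifts: Qs = (P − 23.5) + 134.
New equilibrium: buyers pay 55.7, suppliers receive 32.2, Q = 166.2. (Wedge: Pb − Ps = 23.5.)
ΔCS is the trapezoid between Q = 166.2 and Q = 185 of height 4.7: ½ · (185 + 166.2) · 4.7 = 825.32.

Consumer surplus falls by 825.32 hundred.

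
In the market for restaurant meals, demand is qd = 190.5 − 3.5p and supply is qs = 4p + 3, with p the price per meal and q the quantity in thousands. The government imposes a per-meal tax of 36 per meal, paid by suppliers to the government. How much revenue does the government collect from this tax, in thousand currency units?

Tax revenue = 1288.8 thousand.

Without the tax, 190.5 − 3.5p = 4p + 3 gives 7.5p = 187.5, so p* = 25 and q* = 103.
With the tax collected from suppliers, supply shifts: qs = 4(p − 36) + 3.
Solving gives q = 35.8 with buyers paying 44.2 and suppliers receiving 8.2 (the 36 wedge).
Revenue = t · Q = 36 · 35.8 = 1288.8.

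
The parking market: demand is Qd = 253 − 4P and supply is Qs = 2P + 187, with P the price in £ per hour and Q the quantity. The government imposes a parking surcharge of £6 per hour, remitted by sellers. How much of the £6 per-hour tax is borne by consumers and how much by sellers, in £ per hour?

Consumers bear £2 per hour; sellers bear £4 per hour.

Without the tax, 253 − 4P = 2P + 187 gives 6P = 66, so P* = £11 and Q* = 209.
With the tax collected from sellers, supply shifts: Qs = 2(P − 6) + 187.
New equilibrium: consumers pay £13, sellers receive £7, Q = 201. (Wedge: Pb − Ps = 6.)
Burden on consumers: £2; on sellers: £4. (They sum to £6.)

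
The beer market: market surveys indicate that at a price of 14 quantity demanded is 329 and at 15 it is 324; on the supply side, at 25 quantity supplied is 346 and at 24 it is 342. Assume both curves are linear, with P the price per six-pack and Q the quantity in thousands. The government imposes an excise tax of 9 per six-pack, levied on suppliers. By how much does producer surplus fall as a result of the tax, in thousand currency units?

Producer surplus falls by 1520 thousand.

Demand slope: (324 − 329)/(15 − 14) = -5, so Qd = 399 − 5P.
Supply slope: (342 − 346)/(24 − 25) = 4, so Qs = 4P + 246.
Before the tax: set 399 − 5P = 4P + 246 → P* = 17, Q* = 314.
With the tax collected from suppliers, supply shifts: Qs = 4(P − 9) + 246.
New equilibrium: buyers pay 21, suppliers receive 12, Q = 294. (Wedge: Pb − Ps = 9.)
ΔPS is the trapezoid between Q = 294 and Q = 314 of height 5: ½ · (314 + 294) · 5 = 1520.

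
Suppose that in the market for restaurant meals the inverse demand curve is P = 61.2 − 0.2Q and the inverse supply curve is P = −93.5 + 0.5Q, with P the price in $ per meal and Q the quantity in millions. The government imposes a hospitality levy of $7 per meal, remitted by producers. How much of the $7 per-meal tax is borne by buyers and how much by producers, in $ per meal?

Buyers bear $2 per meal; producers bear $5 per meal.

Rewrite in direct form: Qd = 306 − 5P and Qs = 2P + 187.
Before the tax: set 306 − 5P = 2P + 187 → P* = $17, Q* = 221.
With the tax collected from producers, supply shifts: Qs = 2(P − 7) + 187.
New equilibrium: buyers pay $19, producers receive $12, Q = 211. (Wedge: Pb − Ps = 7.)
Burden on buyers: $2; on producers: $5. (They sum to $7.)
The less price-elastic side of the market bears the larger share of a per-unit tax.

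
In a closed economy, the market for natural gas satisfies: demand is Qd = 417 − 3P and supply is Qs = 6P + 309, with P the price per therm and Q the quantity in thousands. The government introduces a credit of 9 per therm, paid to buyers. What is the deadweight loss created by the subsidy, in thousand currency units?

Deadweight loss = 81 thousand.

Without the subsidy, 417 − 3P = 6P + 309 gives 9P = 108, so P* = 12 and Q* = 381.
With a per-unit subsidy paid to buyers, each effectively pays P − 9, so demand becomes Qd = 417 − 3(P − 9).
Solving gives Q = 399 with buyers paying 6 and sellers receiving 15 (the 9 wedge).
Quantity rises by |ΔQ| = |381 − 399| = 18.
DWL = ½ · t · |ΔQ| = ½ · 9 · 18 = 81.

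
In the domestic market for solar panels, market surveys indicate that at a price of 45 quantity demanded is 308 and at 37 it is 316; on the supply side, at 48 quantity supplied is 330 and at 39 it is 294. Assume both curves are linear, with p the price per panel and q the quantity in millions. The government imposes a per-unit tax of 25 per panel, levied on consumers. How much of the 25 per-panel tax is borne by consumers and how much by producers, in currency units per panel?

Consumers bear 20 per panel; producers bear 5 per panel.

Demand slope: (316 − 308)/(37 − 45) = -1, so qd = 353 − p.
Supply slope: (294 − 330)/(39 − 48) = 4, so qs = 4p + 138.
Before the tax: set 353 − p = 4p + 138 → p* = 43, q* = 310.
With the tax collected from consumers, demand (in seller-price terms) shifts: qd = 353 − (p + 25).
New equilibrium: consumers pay 63, producers receive 38, q = 290. (Wedge: pb − ps = 25.)
Burden on consumers: 20; on producers: 5. (They sum to 25.)
The less price-elastic side of the market bears the larger share of a per-unit tax.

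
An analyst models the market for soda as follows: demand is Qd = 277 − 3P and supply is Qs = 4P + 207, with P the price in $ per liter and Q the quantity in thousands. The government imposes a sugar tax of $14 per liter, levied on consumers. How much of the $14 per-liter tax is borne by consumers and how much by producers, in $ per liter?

Consumers bear $8 per liter; producers bear $6 per liter.

Before the tax: set 277 − 3P = 4P + 207 → P* = $10, Q* = 247.
With the tax collected from consumers, demand (in seller-price terms) shifts: Qd = 277 − 3(P + 14).
New equilibrium: consumers pay $18, producers receive $4, Q = 223. (Wedge: Pb − Ps = 14.)
Burden on consumers: $8; on producers: $6. (They sum to $14.)
The less price-elastic side of the market bears the larger share of a per-unit tax.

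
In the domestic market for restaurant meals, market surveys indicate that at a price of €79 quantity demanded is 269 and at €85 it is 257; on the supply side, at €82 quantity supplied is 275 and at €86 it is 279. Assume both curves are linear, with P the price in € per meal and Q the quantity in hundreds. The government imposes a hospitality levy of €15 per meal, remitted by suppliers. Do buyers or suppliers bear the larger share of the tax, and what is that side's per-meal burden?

Demand slope: (257 − 269)/(85 − 79) = -2, so Qd = 427 − 2P.
Supply slope: (279 − 275)/(86 − 82) = 1, so Qs = P + 193.
Before the tax: set 427 − 2P = P + 193 → P* = €78, Q* = 271.
With the tax collected from suppliers, supply shifts: Qs = (P − 15) + 193.
New equilibrium: buyers pay €83, suppliers receive €68, Q = 261. (Wedge: Pb − Ps = 15.)
Per-meal burden: buyers €5, suppliers €10.
Suppliers take the larger share because supply is less price-elastic here (demand slope 2 vs supply slope 1).
The less price-elastic side of the market bears the larger share of a per-unit tax.

Suppliers bear the larger share: €10 per meal.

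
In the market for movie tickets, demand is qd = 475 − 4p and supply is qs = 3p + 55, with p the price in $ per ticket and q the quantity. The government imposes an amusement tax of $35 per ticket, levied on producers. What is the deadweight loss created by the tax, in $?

Before the tax: set 475 − 4p = 3p + 55 → p* = $60, q* = 235.
With the tax collected from producers, supply shifts: qs = 3(p − 35) + 55.
Solving gives q = 175 with buyers paying $75 and producers receiving $40 (the $35 wedge).
Quantity falls by |ΔQ| = |235 − 175| = 60.
DWL = ½ · t · |ΔQ| = ½ · 35 · 60 = $1050.

Deadweight loss = $1050.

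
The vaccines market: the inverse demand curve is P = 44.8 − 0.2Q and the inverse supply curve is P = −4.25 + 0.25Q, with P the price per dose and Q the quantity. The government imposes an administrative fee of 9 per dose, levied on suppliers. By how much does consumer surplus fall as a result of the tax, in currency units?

Consumer surplus falls by 396.

Rewrite in direct form: Qd = 224 − 5P and Qs = 4P + 17.
Before the tax: set 224 − 5P = 4P + 17 → P* = 23, Q* = 109.
With the tax collected from suppliers, supply shifts: Qs = 4(P − 9) + 17.
Solving gives Q = 89 with buyers paying 27 and suppliers receiving 18 (the 9 wedge).
ΔCS is the trapezoid between Q = 89 and Q = 109 of height 4: ½ · (109 + 89) · 4 = 396.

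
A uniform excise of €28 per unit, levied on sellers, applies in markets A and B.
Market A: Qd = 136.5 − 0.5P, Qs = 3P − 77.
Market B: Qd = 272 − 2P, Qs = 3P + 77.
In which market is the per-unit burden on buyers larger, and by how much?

Market A, by €7.2.

Market A: pre-tax P* = €61, Q* = 106; post-tax Q = 94; per-unit burden on buyers = €24.
Market B: pre-tax P* = €39, Q* = 194; post-tax Q = 160.4; per-unit burden on buyers = €16.8.
Difference: €24 vs €16.8 → market A is larger by €7.2.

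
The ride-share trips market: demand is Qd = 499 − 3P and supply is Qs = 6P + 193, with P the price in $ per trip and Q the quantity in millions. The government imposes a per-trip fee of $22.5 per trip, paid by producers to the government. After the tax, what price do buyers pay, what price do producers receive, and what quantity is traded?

Before the tax: set 499 − 3P = 6P + 193 → P* = $34, Q* = 397.
With the tax collected from producers, supply shifts: Qs = 6(P − 22.5) + 193.
New equilibrium: buyers pay $49, producers receive $26.5, Q = 352. (Wedge: Pb − Ps = 22.5.)

Buyers pay $49; producers receive $26.5; quantity = 352.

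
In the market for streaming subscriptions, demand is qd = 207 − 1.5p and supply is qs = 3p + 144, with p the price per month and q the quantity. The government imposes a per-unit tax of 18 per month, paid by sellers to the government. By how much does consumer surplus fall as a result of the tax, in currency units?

Before the tax: set 207 − 1.5p = 3p + 144 → p* = 14, q* = 186.
With the tax collected from sellers, supply shifts: qs = 3(p − 18) + 144.
Solving gives q = 168 with consumers paying 26 and sellers receiving 8 (the 18 wedge).
ΔCS is the trapezoid between Q = 168 and Q = 186 of height 12: ½ · (186 + 168) · 12 = 2124.

Consumer surplus falls by 2124.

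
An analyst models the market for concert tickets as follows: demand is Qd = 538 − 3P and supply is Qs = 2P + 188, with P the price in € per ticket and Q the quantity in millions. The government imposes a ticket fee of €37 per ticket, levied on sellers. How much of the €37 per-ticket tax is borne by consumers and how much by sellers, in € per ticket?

Without the tax, 538 − 3P = 2P + 188 gives 5P = 350, so P* = €70 and Q* = 328.
With the tax collected from sellers, supply shifts: Qs = 2(P − 37) + 188.
New equilibrium: consumers pay €84.8, sellers receive €47.8, Q = 283.6. (Wedge: Pb − Ps = 37.)
Burden on consumers: €14.8; on sellers: €22.2. (They sum to €37.)
The less price-elastic side of the market bears the larger share of a per-unit tax.

Consumers bear €14.8 per ticket; sellers bear €22.2 per ticket.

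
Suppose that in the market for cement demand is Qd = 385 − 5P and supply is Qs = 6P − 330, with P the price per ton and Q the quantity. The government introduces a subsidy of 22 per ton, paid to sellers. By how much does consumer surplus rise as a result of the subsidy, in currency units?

Consumer surplus rises by 1080.

Before the subsidy: set 385 − 5P = 6P − 330 → P* = 65, Q* = 60.
With a per-unit subsidy paid to sellers, each receives P + 22 per unit sold, so supply becomes Qs = 6(P + 22) − 330.
New equilibrium: consumers pay 53, sellers receive 75, Q = 120. (Wedge: Pb − Ps = −22.)
ΔCS is the trapezoid between Q = 120 and Q = 60 of height 12: ½ · (60 + 120) · 12 = 1080.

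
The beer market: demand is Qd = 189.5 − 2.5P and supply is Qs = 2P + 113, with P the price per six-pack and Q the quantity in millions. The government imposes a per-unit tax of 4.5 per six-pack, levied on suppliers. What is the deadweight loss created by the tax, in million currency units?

Deadweight loss = 11.25 million.

Without the tax, 189.5 − 2.5P = 2P + 113 gives 4.5P = 76.5, so P* = 17 and Q* = 147.
With the tax collected from suppliers, supply shifts: Qs = 2(P − 4.5) + 113.
Solving gives Q = 142 with buyers paying 19 and suppliers receiving 14.5 (the 4.5 wedge).
Quantity falls by |ΔQ| = |147 − 142| = 5.
DWL = ½ · t · |ΔQ| = ½ · 4.5 · 5 = 11.25.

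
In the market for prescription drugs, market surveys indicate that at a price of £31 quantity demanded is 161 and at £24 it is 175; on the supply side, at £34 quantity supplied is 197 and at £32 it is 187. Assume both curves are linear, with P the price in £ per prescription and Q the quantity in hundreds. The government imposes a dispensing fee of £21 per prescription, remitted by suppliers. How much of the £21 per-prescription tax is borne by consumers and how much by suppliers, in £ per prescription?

Consumers bear £15 per prescription; suppliers bear £6 per prescription.

Demand slope: (175 − 161)/(24 − 31) = -2, so Qd = 223 − 2P.
Supply slope: (187 − 197)/(32 − 34) = 5, so Qs = 5P + 27.
Without the tax, 223 − 2P = 5P + 27 gives 7P = 196, so P* = £28 and Q* = 167.
With the tax collected from suppliers, supply shifts: Qs = 5(P − 21) + 27.
New equilibrium: consumers pay £43, suppliers receive £22, Q = 137. (Wedge: Pb − Ps = 21.)
Burden on consumers: £15; on suppliers: £6. (They sum to £21.)
The less price-elastic side of the market bears the larger share of a per-unit tax.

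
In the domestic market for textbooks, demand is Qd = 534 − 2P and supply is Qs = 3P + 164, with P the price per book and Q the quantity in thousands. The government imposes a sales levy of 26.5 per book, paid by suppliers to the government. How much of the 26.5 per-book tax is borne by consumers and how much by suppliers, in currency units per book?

Consumers bear 15.9 per book; suppliers bear 10.6 per book.

Without the tax, 534 − 2P = 3P + 164 gives 5P = 370, so P* = 74 and Q* = 386.
With the tax collected from suppliers, supply shifts: Qs = 3(P − 26.5) + 164.
Solving gives Q = 354.2 with consumers paying 89.9 and suppliers receiving 63.4 (the 26.5 wedge).
Burden on consumers: 15.9; on suppliers: 10.6. (They sum to 26.5.)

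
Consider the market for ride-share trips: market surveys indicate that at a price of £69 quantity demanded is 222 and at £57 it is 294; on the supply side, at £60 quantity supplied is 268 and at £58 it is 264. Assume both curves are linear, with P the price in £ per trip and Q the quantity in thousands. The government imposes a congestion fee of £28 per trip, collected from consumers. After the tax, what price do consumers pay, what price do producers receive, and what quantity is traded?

Demand slope: (294 − 222)/(57 − 69) = -6, so Qd = 636 − 6P.
Supply slope: (264 − 268)/(58 − 60) = 2, so Qs = 2P + 148.
Without the tax, 636 − 6P = 2P + 148 gives 8P = 488, so P* = £61 and Q* = 270.
With the tax collected from consumers, demand (in seller-price terms) shifts: Qd = 636 − 6(P + 28).
Solving gives Q = 228 with consumers paying £68 and producers receiving £40 (the £28 wedge).

Consumers pay £68; producers receive £40; quantity = 228.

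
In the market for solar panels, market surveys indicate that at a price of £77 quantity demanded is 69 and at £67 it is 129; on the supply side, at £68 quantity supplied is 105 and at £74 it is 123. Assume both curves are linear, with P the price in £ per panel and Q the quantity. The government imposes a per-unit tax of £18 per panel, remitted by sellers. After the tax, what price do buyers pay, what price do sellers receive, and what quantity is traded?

Demand slope: (129 − 69)/(67 − 77) = -6, so Qd = 531 − 6P.
Supply slope: (123 − 105)/(74 − 68) = 3, so Qs = 3P − 99.
Before the tax: set 531 − 6P = 3P − 99 → P* = £70, Q* = 111.
With the tax collected from sellers, supply shifts: Qs = 3(P − 18) − 99.
Solving gives Q = 75 with buyers paying £76 and sellers receiving £58 (the £18 wedge).
The less price-elastic side of the market bears the larger share of a per-unit tax.

Buyers pay £76; sellers receive £58; quantity = 75.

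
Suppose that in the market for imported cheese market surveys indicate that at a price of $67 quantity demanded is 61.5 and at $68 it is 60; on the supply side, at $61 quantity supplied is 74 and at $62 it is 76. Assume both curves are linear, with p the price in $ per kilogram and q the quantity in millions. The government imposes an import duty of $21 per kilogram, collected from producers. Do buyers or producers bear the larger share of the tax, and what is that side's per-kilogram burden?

Buyers bear the larger share: $12 per kilogram.

Demand slope: (60 − 61.5)/(68 − 67) = -1.5, so qd = 162 − 1.5p.
Supply slope: (76 − 74)/(62 − 61) = 2, so qs = 2p − 48.
Before the tax: set 162 − 1.5p = 2p − 48 → p* = $60, q* = 72.
With the tax collected from producers, supply shifts: qs = 2(p − 21) − 48.
New equilibrium: buyers pay $72, producers receive $51, q = 54. (Wedge: pb − ps = 21.)
Per-kilogram burden: buyers $12, producers $9.
Buyers take the larger share because demand is less price-elastic here (demand slope 1.5 vs supply slope 2).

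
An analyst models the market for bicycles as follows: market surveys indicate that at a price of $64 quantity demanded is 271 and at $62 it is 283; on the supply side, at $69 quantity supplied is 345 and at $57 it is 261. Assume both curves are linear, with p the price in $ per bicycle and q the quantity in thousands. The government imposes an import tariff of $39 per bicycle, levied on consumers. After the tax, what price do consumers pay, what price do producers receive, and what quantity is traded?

Demand slope: (283 − 271)/(62 − 64) = -6, so qd = 655 − 6p.
Supply slope: (261 − 345)/(57 − 69) = 7, so qs = 7p − 138.
Without the tax, 655 − 6p = 7p − 138 gives 13p = 793, so p* = $61 and q* = 289.
With the tax collected from consumers, demand (in seller-price terms) shifts: qd = 655 − 6(p + 39).
New equilibrium: consumers pay $82, producers receive $43, q = 163. (Wedge: pb − ps = 39.)
The less price-elastic side of the market bears the larger share of a per-unit tax.

Consumers pay $82; producers receive $43; quantity = 163.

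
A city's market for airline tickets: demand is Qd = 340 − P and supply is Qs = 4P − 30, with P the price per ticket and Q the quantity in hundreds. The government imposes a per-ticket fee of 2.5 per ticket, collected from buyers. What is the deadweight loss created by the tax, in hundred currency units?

Deadweight loss = 2.5 hundred.

Without the tax, 340 − P = 4P − 30 gives 5P = 370, so P* = 74 and Q* = 266.
With the tax collected from buyers, demand (in seller-price terms) shifts: Qd = 340 − (P + 2.5).
Solving gives Q = 264 with buyers paying 76 and producers receiving 73.5 (the 2.5 wedge).
Quantity falls by |ΔQ| = |266 − 264| = 2.
DWL = ½ · t · |ΔQ| = ½ · 2.5 · 2 = 2.5.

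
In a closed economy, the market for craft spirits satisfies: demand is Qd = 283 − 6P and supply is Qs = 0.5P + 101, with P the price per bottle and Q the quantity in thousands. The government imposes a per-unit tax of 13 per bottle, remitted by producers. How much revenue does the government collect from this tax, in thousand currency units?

Before the tax: set 283 − 6P = 0.5P + 101 → P* = 28, Q* = 115.
With the tax collected from producers, supply shifts: Qs = 0.5(P − 13) + 101.
New equilibrium: consumers pay 29, producers receive 16, Q = 109. (Wedge: Pb − Ps = 13.)
Revenue = t · Q = 13 · 109 = 1417.

Tax revenue = 1417 thousand.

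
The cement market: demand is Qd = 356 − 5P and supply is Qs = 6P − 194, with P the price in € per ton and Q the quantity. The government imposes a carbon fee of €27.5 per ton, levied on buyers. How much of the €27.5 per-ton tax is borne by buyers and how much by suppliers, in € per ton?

Buyers bear €15 per ton; suppliers bear €12.5 per ton.

Without the tax, 356 − 5P = 6P − 194 gives 11P = 550, so P* = €50 and Q* = 106.
With the tax collected from buyers, demand (in seller-price terms) shifts: Qd = 356 − 5(P + 27.5).
Solving gives Q = 31 with buyers paying €65 and suppliers receiving €37.5 (the €27.5 wedge).
Burden on buyers: €15; on suppliers: €12.5. (They sum to €27.5.)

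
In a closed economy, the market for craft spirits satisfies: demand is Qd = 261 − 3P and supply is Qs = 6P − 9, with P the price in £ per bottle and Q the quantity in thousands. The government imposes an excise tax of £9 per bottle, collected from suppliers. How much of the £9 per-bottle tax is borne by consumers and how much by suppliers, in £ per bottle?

Consumers bear £6 per bottle; suppliers bear £3 per bottle.

Without the tax, 261 − 3P = 6P − 9 gives 9P = 270, so P* = £30 and Q* = 171.
With the tax collected from suppliers, supply shifts: Qs = 6(P − 9) − 9.
Solving gives Q = 153 with consumers paying £36 and suppliers receiving £27 (the £9 wedge).
Burden on consumers: £6; on suppliers: £3. (They sum to £9.)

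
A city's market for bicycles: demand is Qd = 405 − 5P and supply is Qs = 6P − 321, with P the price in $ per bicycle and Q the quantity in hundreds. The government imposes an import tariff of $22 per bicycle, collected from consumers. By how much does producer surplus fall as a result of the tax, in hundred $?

Before the tax: set 405 − 5P = 6P − 321 → P* = $66, Q* = 75.
With the tax collected from consumers, demand (in seller-price terms) shifts: Qd = 405 − 5(P + 22).
Solving gives Q = 15 with consumers paying $78 and suppliers receiving $56 (the $22 wedge).
ΔPS is the trapezoid between Q = 15 and Q = 75 of height $10: ½ · (75 + 15) · 10 = $450.

Producer surplus falls by $450 hundred.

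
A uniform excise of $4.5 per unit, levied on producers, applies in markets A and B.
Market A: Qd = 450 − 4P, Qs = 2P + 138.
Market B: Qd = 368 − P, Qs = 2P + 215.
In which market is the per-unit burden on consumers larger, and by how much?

Market A: pre-tax P* = $52, Q* = 242; post-tax Q = 236; per-unit burden on consumers = $1.5.
Market B: pre-tax P* = $51, Q* = 317; post-tax Q = 314; per-unit burden on consumers = $3.
Difference: $1.5 vs $3 → market B is larger by $1.5.

Market B, by $1.5.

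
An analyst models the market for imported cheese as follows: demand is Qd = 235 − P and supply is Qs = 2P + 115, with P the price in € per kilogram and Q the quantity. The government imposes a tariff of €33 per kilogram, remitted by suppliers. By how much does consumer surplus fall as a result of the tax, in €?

Without the tax, 235 − P = 2P + 115 gives 3P = 120, so P* = €40 and Q* = 195.
With the tax collected from suppliers, supply shifts: Qs = 2(P − 33) + 115.
New equilibrium: buyers pay €62, suppliers receive €29, Q = 173. (Wedge: Pb − Ps = 33.)
ΔCS is the trapezoid between Q = 173 and Q = 195 of height €22: ½ · (195 + 173) · 22 = €4048.

Consumer surplus falls by €4048.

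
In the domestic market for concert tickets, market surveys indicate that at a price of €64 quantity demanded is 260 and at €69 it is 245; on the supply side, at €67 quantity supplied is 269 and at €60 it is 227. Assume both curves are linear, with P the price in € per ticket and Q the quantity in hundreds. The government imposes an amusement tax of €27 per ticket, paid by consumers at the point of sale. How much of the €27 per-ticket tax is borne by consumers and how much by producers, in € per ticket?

Demand slope: (245 − 260)/(69 − 64) = -3, so Qd = 452 − 3P.
Supply slope: (227 − 269)/(60 − 67) = 6, so Qs = 6P − 133.
Without the tax, 452 − 3P = 6P − 133 gives 9P = 585, so P* = €65 and Q* = 257.
With the tax collected from consumers, demand (in seller-price terms) shifts: Qd = 452 − 3(P + 27).
Solving gives Q = 203 with consumers paying €83 and producers receiving €56 (the €27 wedge).
Burden on consumers: €18; on producers: €9. (They sum to €27.)
The less price-elastic side of the market bears the larger share of a per-unit tax.

Consumers bear €18 per ticket; producers bear €9 per ticket.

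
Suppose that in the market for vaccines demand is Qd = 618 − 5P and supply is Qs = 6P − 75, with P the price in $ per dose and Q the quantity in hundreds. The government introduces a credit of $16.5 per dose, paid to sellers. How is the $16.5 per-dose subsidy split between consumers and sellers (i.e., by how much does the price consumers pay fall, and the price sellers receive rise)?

Consumers gain $9 per dose; sellers gain $7.5 per dose.

Without the subsidy, 618 − 5P = 6P − 75 gives 11P = 693, so P* = $63 and Q* = 303.
With a per-unit subsidy paid to sellers, each receives P + 16.5 per unit sold, so supply becomes Qs = 6(P + 16.5) − 75.
Solving gives Q = 348 with consumers paying $54 and sellers receiving $70.5 (the $16.5 wedge).
Gain to consumers: $9; to sellers: $7.5. (They sum to $16.5.)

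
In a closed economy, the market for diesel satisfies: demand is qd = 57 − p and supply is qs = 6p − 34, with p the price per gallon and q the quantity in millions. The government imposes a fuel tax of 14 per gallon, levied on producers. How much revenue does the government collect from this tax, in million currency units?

Tax revenue = 448 million.

Before the tax: set 57 − p = 6p − 34 → p* = 13, q* = 44.
With the tax collected from producers, supply shifts: qs = 6(p − 14) − 34.
New equilibrium: buyers pay 25, producers receive 11, q = 32. (Wedge: pb − ps = 14.)
Revenue = t · Q = 14 · 32 = 448.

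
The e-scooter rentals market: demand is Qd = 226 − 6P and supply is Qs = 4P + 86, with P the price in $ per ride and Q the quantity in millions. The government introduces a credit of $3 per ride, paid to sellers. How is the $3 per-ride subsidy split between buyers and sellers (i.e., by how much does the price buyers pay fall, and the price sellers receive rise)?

Buyers gain $1.2 per ride; sellers gain $1.8 per ride.

Before the subsidy: set 226 − 6P = 4P + 86 → P* = $14, Q* = 142.
With a per-unit subsidy paid to sellers, each receives P + 3 per unit sold, so supply becomes Qs = 4(P + 3) + 86.
Solving gives Q = 149.2 with buyers paying $12.8 and sellers receiving $15.8 (the $3 wedge).
Gain to buyers: $1.2; to sellers: $1.8. (They sum to $3.)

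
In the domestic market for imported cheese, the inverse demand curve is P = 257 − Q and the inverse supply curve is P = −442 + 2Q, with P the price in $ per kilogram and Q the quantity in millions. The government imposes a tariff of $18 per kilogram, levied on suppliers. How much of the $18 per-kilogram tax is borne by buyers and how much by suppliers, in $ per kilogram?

Inverting to Q(P) form: Qd = 257 − P; Qs = 0.5P + 221.
Without the tax, 257 − P = 0.5P + 221 gives 1.5P = 36, so P* = $24 and Q* = 233.
With the tax collected from suppliers, supply shifts: Qs = 0.5(P − 18) + 221.
New equilibrium: buyers pay $30, suppliers receive $12, Q = 227. (Wedge: Pb − Ps = 18.)
Burden on buyers: $6; on suppliers: $12. (They sum to $18.)
The less price-elastic side of the market bears the larger share of a per-unit tax.

Buyers bear $6 per kilogram; suppliers bear $12 per kilogram.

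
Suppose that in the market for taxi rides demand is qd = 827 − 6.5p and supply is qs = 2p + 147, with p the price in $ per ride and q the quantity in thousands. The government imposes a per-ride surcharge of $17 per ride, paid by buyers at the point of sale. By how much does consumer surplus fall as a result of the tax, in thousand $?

Consumer surplus falls by $1176 thousand.

Before the tax: set 827 − 6.5p = 2p + 147 → p* = $80, q* = 307.
With the tax collected from buyers, demand (in seller-price terms) shifts: qd = 827 − 6.5(p + 17).
New equilibrium: buyers pay $84, suppliers receive $67, q = 281. (Wedge: pb − ps = 17.)
ΔCS is the trapezoid between Q = 281 and Q = 307 of height $4: ½ · (307 + 281) · 4 = $1176.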